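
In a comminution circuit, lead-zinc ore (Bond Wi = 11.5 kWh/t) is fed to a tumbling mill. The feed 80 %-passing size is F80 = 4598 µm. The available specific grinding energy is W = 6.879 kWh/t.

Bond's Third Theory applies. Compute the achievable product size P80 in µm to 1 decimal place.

W = 10 Wi / √P80 − 10 Wi / √F80
P80^(−½) = W/(10 Wi) + F80^(−½)
  = 6.8790/(10·11.5) + 1/√4598 = 0.059817 + 0.014747 = 0.074565
P80 = (1/0.074565)² = 13.4112² = 179.86 µm

P80 = 179.9 µm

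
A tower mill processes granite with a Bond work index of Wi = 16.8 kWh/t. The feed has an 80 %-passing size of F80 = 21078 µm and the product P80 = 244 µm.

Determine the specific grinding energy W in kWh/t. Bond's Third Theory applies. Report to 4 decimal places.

W = 9.5979 kWh/t

W = 10 Wi (1/√P80 − 1/√F80)  [Bond]
1/√244 = 0.064018;  1/√21078 = 0.006888
W = 10·16.8·(0.064018 − 0.006888) = 9.5979 kWh/t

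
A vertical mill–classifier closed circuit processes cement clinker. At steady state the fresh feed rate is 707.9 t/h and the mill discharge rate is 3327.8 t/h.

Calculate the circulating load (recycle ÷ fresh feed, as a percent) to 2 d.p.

CL = 370.09 %

Discharge = new feed + return, hence
R = M − F = 3327.8 − 707.9 = 2619.9 t/h
CL = 100·R/F = 100·2619.9/707.9 = 370.09 %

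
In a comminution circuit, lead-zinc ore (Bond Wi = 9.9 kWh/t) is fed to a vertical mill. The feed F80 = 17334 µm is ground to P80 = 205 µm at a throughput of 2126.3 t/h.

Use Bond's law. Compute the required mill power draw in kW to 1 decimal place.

Bond: W = 10·Wi·(1/√P80 − 1/√F80)
W = 10·9.9·(1/√205 − 1/√17334) = 10·9.9·(0.062248) = 6.1625 kWh/t
Mill draw = 6.1625 × 2126.3 = 13103.4 kW

P = 13103.4 kW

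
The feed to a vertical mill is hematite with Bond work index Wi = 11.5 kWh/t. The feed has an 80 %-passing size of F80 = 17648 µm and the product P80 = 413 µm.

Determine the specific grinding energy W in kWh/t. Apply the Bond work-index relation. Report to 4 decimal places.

W = 4.7931 kWh/t

Bond: W = 10·Wi·(1/√P80 − 1/√F80)
1/√413 = 0.049207;  1/√17648 = 0.007528
W = 10·11.5·(0.049207 − 0.007528) = 4.7931 kWh/t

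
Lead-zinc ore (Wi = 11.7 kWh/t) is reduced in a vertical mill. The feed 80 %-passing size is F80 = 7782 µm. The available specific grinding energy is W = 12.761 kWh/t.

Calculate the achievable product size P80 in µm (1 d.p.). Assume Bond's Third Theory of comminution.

W = 10 Wi (P80^-0.5 − F80^-0.5)
⇒ 1/√P80 = W/(10·Wi) + 1/√F80
  = 12.7610/(10·11.7) + 1/√7782 = 0.109068 + 0.011336 = 0.120404
P80 = (1/0.120404)² = 8.3054² = 68.98 µm

P80 = 69.0 µm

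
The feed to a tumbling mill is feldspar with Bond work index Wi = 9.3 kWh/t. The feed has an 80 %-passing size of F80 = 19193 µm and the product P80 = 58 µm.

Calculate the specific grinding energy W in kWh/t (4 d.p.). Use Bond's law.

W = 11.5402 kWh/t

W = 10 Wi (P80^-0.5 − F80^-0.5)
1/√58 = 0.131306;  1/√19193 = 0.007218
W = 10·9.3·(0.131306 − 0.007218) = 11.5402 kWh/t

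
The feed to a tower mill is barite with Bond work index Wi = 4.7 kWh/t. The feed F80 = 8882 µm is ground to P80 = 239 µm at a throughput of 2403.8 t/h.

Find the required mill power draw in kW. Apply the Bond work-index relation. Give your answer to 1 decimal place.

P = 6109.2 kW

W = 10 Wi (1/√P80 − 1/√F80)  [Bond]
W = 10·4.7·(1/√239 − 1/√8882) = 10·4.7·(0.054074) = 2.5415 kWh/t
Power = W × throughput = 2.5415 kWh/t × 2403.8 t/h = 6109.2 kW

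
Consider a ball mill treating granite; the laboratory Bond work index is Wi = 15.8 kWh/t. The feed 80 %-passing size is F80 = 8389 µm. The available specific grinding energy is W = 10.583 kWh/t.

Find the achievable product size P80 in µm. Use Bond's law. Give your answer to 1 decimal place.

W = 10·Wi·(P80^(-½) − F80^(-½))
1/√P80 = 1/√F80 + W/(10·Wi)
  = 10.5830/(10·15.8) + 1/√8389 = 0.066981 + 0.010918 = 0.077899
P80 = (1/0.077899)² = 12.8371² = 164.79 µm

P80 = 164.8 µm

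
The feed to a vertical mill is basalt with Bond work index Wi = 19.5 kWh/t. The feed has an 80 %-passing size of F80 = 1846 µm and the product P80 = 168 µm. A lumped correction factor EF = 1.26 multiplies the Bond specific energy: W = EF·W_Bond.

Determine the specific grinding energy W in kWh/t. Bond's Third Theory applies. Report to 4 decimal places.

Bond: W = 10·Wi·(1/√P80 − 1/√F80)
1/√168 = 0.077152;  1/√1846 = 0.023275
W = 10·19.5·(0.077152 − 0.023275) = 10.5060 kWh/t
Corrected W = EF·W_Bond = 1.26·10.5060 = 13.2376 kWh/t

W = 13.2376 kWh/t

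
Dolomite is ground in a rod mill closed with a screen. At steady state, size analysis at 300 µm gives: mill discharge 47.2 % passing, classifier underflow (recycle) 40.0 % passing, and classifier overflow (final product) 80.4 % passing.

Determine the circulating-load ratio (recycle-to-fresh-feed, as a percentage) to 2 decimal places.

Balance %-passing 300 µm (r = R/F):
r = (o − d)/(d − u)
r = (80.4 − 47.2)/(47.2 − 40.0) = 33.2/7.2 = 4.6111
CL = 100·r = 461.11 %

CL = 461.11 %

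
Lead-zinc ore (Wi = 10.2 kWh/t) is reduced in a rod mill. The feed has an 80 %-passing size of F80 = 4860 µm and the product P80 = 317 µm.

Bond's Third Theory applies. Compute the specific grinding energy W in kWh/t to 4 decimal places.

Bond:  W = 10 Wi (1/√P − 1/√F)
1/√317 = 0.056166;  1/√4860 = 0.014344
W = 10·10.2·(0.056166 − 0.014344) = 4.2658 kWh/t

W = 4.2658 kWh/t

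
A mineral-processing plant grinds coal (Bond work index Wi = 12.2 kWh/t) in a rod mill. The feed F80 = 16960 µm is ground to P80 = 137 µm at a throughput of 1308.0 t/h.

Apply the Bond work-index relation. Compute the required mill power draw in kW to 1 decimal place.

P = 12408.2 kW

W = 10·Wi·(P80^(-½) − F80^(-½))
W = 10·12.2·(1/√137 − 1/√16960) = 10·12.2·(0.077757) = 9.4864 kWh/t
Power = W × throughput = 9.4864 kWh/t × 1308.0 t/h = 12408.2 kW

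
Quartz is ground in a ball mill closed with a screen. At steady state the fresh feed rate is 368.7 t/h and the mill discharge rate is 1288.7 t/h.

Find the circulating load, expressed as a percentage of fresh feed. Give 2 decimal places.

CL = 249.53 %

Steady state: M = F + R.
R = M − F = 1288.7 − 368.7 = 920.0 t/h
CL = 100·R/F = 100·920.0/368.7 = 249.53 %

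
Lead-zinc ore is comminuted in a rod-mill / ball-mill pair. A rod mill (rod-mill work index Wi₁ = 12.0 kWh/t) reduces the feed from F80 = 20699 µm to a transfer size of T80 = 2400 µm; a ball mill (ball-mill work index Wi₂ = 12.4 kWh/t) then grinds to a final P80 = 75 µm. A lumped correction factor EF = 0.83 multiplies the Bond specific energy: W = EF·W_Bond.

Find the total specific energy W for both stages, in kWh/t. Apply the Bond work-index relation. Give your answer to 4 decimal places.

W = 10 Wi (P80^-0.5 − F80^-0.5)
Stage 1 (20699→2400 µm, Wi₁=12.0): W₁ = 10·12.0·(0.020412 − 0.006951) = 1.6154 kWh/t
Stage 2 (2400→75 µm, Wi₂=12.4): W₂ = 10·12.4·(0.115470 − 0.020412) = 11.7871 kWh/t
W = W₁ + W₂ = 1.6154 + 11.7871 = 13.4026 kWh/t
With EF = 0.83: W = 13.4026·0.83 = 11.1241 kWh/t

W = 11.1241 kWh/t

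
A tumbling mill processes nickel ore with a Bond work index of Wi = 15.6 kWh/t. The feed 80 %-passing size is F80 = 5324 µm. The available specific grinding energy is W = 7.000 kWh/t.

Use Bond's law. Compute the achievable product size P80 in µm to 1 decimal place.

Bond:  W = 10 Wi (1/√P − 1/√F)
P80^(−½) = W/(10 Wi) + F80^(−½)
  = 7.0000/(10·15.6) + 1/√5324 = 0.044872 + 0.013705 = 0.058577
P80 = (1/0.058577)² = 17.0716² = 291.44 µm

P80 = 291.4 µm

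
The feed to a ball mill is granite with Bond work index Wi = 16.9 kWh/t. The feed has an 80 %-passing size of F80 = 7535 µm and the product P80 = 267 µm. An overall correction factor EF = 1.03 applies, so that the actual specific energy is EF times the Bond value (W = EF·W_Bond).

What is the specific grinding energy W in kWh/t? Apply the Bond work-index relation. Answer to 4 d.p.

W = 10 Wi (P80^-0.5 − F80^-0.5)
1/√267 = 0.061199;  1/√7535 = 0.011520
W = 10·16.9·(0.061199 − 0.011520) = 8.3957 kWh/t
With EF = 1.03: W = 8.3957·1.03 = 8.6476 kWh/t

W = 8.6476 kWh/t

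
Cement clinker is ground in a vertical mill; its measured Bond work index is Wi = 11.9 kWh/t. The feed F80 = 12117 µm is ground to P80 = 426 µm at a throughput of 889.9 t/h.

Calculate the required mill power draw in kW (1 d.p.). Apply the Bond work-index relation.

P = 4168.7 kW

W = 10·Wi·[P80^(−½) − F80^(−½)]
W = 10·11.9·(1/√426 − 1/√12117) = 10·11.9·(0.039366) = 4.6845 kWh/t
Power = W × throughput = 4.6845 kWh/t × 889.9 t/h = 4168.7 kW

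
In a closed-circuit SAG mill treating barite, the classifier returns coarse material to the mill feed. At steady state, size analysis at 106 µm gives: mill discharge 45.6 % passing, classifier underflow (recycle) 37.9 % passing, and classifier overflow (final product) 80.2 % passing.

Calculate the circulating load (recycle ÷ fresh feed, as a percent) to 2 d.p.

CL = 449.35 %

Balance %-passing 106 µm (r = R/F):
r = (o − d)/(d − u)
r = (80.2 − 45.6)/(45.6 − 37.9) = 34.6/7.7 = 4.4935
CL = 100·r = 449.35 %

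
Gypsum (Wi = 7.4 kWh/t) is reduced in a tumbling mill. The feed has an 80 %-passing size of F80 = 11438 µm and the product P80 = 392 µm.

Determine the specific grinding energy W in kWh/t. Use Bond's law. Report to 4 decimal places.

W = 3.0456 kWh/t

Bond:  W = 10 Wi (1/√P − 1/√F)
1/√392 = 0.050508;  1/√11438 = 0.009350
W = 10·7.4·(0.050508 − 0.009350) = 3.0456 kWh/t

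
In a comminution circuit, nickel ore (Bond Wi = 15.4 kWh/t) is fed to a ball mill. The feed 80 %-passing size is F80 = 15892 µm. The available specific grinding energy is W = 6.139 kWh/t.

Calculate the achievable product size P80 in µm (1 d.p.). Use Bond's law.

P80 = 437.7 µm

W = 10·Wi·[P80^(−½) − F80^(−½)]
P80^-0.5 = F80^-0.5 + W/(10 Wi)
  = 6.1390/(10·15.4) + 1/√15892 = 0.039864 + 0.007933 = 0.047796
P80 = (1/0.047796)² = 20.9222² = 437.74 µm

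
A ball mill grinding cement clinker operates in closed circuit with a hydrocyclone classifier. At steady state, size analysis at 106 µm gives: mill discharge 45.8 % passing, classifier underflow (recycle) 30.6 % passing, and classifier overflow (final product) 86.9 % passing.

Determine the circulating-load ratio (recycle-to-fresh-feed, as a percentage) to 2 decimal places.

Balance %-passing 106 µm (r = R/F):
(1+r)d = ru + o → r = (o−d)/(d−u)
r = (86.9 − 45.8)/(45.8 − 30.6) = 41.1/15.2 = 2.7039
CL = 100·r = 270.39 %

CL = 270.39 %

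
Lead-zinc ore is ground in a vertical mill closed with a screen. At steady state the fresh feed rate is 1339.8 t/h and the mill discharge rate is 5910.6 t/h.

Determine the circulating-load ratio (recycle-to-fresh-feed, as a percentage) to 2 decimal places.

Steady state: M = F + R.
R = M − F = 5910.6 − 1339.8 = 4570.8 t/h
CL = 100·R/F = 100·4570.8/1339.8 = 341.16 %

CL = 341.16 %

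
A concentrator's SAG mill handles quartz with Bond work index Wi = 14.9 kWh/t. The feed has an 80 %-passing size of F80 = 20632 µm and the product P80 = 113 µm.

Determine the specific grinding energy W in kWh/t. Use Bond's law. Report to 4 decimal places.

W_Bond = 10·Wi·(1/√P₈₀ − 1/√F₈₀)
1/√113 = 0.094072;  1/√20632 = 0.006962
W = 10·14.9·(0.094072 − 0.006962) = 12.9794 kWh/t

W = 12.9794 kWh/t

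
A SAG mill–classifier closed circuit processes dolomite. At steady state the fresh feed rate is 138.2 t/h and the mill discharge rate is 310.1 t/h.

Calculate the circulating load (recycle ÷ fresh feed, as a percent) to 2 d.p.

Mill node: discharge = fresh + recycle.
R = M − F = 310.1 − 138.2 = 171.9 t/h
CL = 100·R/F = 100·171.9/138.2 = 124.38 %

CL = 124.38 %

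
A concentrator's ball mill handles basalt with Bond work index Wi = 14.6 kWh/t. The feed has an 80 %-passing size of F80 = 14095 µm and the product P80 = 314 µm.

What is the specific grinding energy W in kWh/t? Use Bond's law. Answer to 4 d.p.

W = 10 Wi (P80^-0.5 − F80^-0.5)
1/√314 = 0.056433;  1/√14095 = 0.008423
W = 10·14.6·(0.056433 − 0.008423) = 7.0095 kWh/t

W = 7.0095 kWh/t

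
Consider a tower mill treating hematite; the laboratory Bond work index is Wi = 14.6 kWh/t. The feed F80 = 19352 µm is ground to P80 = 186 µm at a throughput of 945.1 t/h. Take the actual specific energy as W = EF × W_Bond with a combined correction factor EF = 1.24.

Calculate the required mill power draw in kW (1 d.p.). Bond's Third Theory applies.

W = 10·Wi·[P80^(−½) − F80^(−½)]
W = 10·14.6·(1/√186 − 1/√19352) = 10·14.6·(0.066135) = 9.6557 kWh/t
Corrected W = EF·W_Bond = 1.24·9.6557 = 11.9731 kWh/t
Mill draw = 11.9731 × 945.1 = 11315.8 kW

P = 11315.8 kW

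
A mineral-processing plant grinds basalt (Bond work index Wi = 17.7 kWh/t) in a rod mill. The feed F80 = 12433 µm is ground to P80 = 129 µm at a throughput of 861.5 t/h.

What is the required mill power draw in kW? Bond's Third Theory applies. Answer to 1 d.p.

P = 12058.1 kW

W = 10·Wi·(P80^(-½) − F80^(-½))
W = 10·17.7·(1/√129 − 1/√12433) = 10·17.7·(0.079077) = 13.9966 kWh/t
Power = W × throughput = 13.9966 kWh/t × 861.5 t/h = 12058.1 kW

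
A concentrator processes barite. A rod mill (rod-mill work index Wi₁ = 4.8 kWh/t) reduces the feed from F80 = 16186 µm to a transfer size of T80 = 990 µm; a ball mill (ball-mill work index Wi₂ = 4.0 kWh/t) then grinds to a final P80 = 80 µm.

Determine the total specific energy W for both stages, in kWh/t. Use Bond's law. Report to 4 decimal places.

W = 4.3491 kWh/t

W_Bond = 10·Wi·(1/√P₈₀ − 1/√F₈₀)
Stage 1 (16186→990 µm, Wi₁=4.8): W₁ = 10·4.8·(0.031782 − 0.007860) = 1.1483 kWh/t
Stage 2 (990→80 µm, Wi₂=4.0): W₂ = 10·4.0·(0.111803 − 0.031782) = 3.2009 kWh/t
W = W₁ + W₂ = 1.1483 + 3.2009 = 4.3491 kWh/t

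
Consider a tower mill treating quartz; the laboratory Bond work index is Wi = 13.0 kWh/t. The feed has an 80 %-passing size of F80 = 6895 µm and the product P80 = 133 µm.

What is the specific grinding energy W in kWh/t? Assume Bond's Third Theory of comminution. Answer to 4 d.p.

W = 9.7068 kWh/t

W = 10·Wi·(P80^(-½) − F80^(-½))
1/√133 = 0.086711;  1/√6895 = 0.012043
W = 10·13.0·(0.086711 − 0.012043) = 9.7068 kWh/t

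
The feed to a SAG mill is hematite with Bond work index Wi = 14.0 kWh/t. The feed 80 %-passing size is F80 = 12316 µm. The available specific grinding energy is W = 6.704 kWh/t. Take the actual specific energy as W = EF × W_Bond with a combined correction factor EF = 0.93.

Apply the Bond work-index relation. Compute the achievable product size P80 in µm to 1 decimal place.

P80 = 273.2 µm

Bond: W = 10·Wi·(1/√P80 − 1/√F80)
W_Bond = W / EF = 6.704 / 0.93 = 7.2086 kWh/t
⇒ 1/√P80 = W_Bond/(10·Wi) + 1/√F80
  = 7.2086/(10·14.0) + 1/√12316 = 0.051490 + 0.009011 = 0.060501
P80 = (1/0.060501)² = 16.5287² = 273.20 µm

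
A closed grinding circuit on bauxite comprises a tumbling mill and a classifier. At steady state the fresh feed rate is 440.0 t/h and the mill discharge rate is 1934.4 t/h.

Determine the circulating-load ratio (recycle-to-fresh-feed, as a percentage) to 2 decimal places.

Mill node: discharge = fresh + recycle.
R = M − F = 1934.4 − 440.0 = 1494.4 t/h
CL = 100·R/F = 100·1494.4/440.0 = 339.64 %

CL = 339.64 %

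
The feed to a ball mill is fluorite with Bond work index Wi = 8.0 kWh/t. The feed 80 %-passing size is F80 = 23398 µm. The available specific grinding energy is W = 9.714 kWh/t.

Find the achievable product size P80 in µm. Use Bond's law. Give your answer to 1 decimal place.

P80 = 61.1 µm

W = 10·Wi·[P80^(−½) − F80^(−½)]
⇒ 1/√P80 = W/(10 Wi) + 1/√F80
  = 9.7140/(10·8.0) + 1/√23398 = 0.121425 + 0.006537 = 0.127962
P80 = (1/0.127962)² = 7.8148² = 61.07 µm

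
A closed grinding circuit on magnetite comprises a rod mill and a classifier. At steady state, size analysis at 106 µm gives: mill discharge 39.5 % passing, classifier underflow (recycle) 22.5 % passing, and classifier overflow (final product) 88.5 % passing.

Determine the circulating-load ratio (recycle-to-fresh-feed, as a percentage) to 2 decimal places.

CL = 288.24 %

Let r = R/F. Size balance at 106 µm:
r = (o − d)/(d − u)
r = (88.5 − 39.5)/(39.5 − 22.5) = 49.0/17.0 = 2.8824
CL = 100·r = 288.24 %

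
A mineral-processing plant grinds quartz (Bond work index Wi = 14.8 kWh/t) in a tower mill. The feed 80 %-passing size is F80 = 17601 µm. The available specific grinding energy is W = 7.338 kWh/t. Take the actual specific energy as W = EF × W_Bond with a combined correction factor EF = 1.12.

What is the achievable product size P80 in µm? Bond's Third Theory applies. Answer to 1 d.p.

W_Bond = 10·Wi·(1/√P₈₀ − 1/√F₈₀)
W_Bond = W / EF = 7.338 / 1.12 = 6.5518 kWh/t
⇒ 1/√P80 = W_Bond/(10·Wi) + 1/√F80
  = 6.5518/(10·14.8) + 1/√17601 = 0.044269 + 0.007538 = 0.051806
P80 = (1/0.051806)² = 19.3026² = 372.59 µm

P80 = 372.6 µm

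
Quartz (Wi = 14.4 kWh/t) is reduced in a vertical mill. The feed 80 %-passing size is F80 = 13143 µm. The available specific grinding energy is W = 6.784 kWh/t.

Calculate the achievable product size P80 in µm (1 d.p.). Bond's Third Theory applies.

P80 = 320.8 µm

W = 10·Wi·(P80^(-½) − F80^(-½))
P80^(−½) = W/(10 Wi) + F80^(−½)
  = 6.7840/(10·14.4) + 1/√13143 = 0.047111 + 0.008723 = 0.055834
P80 = (1/0.055834)² = 17.9103² = 320.78 µm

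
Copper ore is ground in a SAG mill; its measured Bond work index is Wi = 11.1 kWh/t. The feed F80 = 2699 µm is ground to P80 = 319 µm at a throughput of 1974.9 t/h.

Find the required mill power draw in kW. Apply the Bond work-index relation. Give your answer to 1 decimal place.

W = 10 Wi (P80^-0.5 − F80^-0.5)
W = 10·11.1·(1/√319 − 1/√2699) = 10·11.1·(0.036741) = 4.0782 kWh/t
P = W·T = 4.0782·1974.9 = 8054.1 kW

P = 8054.1 kW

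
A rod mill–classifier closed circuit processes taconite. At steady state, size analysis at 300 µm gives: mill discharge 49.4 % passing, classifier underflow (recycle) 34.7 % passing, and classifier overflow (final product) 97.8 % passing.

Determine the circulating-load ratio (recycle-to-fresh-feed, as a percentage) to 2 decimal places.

CL = 329.25 %

Let r = R/F. Size balance at 300 µm:
d + r·d = r·u + o → r(d−u) = o−d
r = (97.8 − 49.4)/(49.4 − 34.7) = 48.4/14.7 = 3.2925
CL = 100·r = 329.25 %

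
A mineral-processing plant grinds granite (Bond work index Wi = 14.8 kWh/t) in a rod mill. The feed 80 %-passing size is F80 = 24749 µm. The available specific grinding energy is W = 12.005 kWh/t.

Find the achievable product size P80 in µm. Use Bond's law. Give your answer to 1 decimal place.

P80 = 130.7 µm

W_Bond = 10·Wi·(1/√P₈₀ − 1/√F₈₀)
P80^-0.5 = F80^-0.5 + W/(10 Wi)
  = 12.0050/(10·14.8) + 1/√24749 = 0.081115 + 0.006357 = 0.087471
P80 = (1/0.087471)² = 11.4323² = 130.70 µm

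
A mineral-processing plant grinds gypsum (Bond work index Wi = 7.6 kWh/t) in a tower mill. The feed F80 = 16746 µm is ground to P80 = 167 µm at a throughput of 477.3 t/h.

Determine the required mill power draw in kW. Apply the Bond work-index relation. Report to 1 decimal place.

P = 2526.7 kW

W = 10·Wi·(P80^(-½) − F80^(-½))
W = 10·7.6·(1/√167 − 1/√16746) = 10·7.6·(0.069655) = 5.2938 kWh/t
Power = W × throughput = 5.2938 kWh/t × 477.3 t/h = 2526.7 kW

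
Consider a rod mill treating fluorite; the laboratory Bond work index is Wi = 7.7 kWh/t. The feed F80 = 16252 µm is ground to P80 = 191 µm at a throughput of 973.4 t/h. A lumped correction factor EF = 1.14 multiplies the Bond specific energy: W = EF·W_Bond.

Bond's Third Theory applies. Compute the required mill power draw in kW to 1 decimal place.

P = 5512.3 kW

Bond: W = 10·Wi·(1/√P80 − 1/√F80)
W = 10·7.7·(1/√191 − 1/√16252) = 10·7.7·(0.064513) = 4.9675 kWh/t
Corrected W = EF·W_Bond = 1.14·4.9675 = 5.6630 kWh/t
Mill draw = 5.6630 × 973.4 = 5512.3 kW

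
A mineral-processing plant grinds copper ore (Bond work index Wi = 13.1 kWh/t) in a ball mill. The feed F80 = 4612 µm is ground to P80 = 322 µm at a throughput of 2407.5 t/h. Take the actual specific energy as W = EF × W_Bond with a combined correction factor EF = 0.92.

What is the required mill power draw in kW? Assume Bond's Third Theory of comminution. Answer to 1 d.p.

W = 10·Wi·(P80^(-½) − F80^(-½))
W = 10·13.1·(1/√322 − 1/√4612) = 10·13.1·(0.041003) = 5.3714 kWh/t
Apply correction: 5.3714 × 0.92 = 4.9417 kWh/t
P = W·T = 4.9417·2407.5 = 11897.0 kW

P = 11897.0 kW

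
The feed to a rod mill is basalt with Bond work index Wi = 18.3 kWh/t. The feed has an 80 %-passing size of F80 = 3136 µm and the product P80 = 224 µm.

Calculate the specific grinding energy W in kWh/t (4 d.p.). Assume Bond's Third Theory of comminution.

W = 8.9593 kWh/t

W = 10 Wi (1/√P80 − 1/√F80)  [Bond]
1/√224 = 0.066815;  1/√3136 = 0.017857
W = 10·18.3·(0.066815 − 0.017857) = 8.9593 kWh/t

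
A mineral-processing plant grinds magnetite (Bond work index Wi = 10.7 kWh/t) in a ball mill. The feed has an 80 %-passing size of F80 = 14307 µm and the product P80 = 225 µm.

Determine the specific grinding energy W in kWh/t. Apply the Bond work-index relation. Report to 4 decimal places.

W = 10 Wi (P80^-0.5 − F80^-0.5)
1/√225 = 0.066667;  1/√14307 = 0.008360
W = 10·10.7·(0.066667 − 0.008360) = 6.2388 kWh/t

W = 6.2388 kWh/t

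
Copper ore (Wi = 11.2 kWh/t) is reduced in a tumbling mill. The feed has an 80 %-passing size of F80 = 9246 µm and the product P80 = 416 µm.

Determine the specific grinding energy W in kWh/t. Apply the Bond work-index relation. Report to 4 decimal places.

Bond: W = 10·Wi·(1/√P80 − 1/√F80)
1/√416 = 0.049029;  1/√9246 = 0.010400
W = 10·11.2·(0.049029 − 0.010400) = 4.3265 kWh/t

W = 4.3265 kWh/t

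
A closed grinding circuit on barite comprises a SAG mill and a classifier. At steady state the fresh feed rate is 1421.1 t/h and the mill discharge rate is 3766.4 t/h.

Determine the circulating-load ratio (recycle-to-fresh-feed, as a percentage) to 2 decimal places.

CL = 165.03 %

M = F + R at steady state, so:
R = M − F = 3766.4 − 1421.1 = 2345.3 t/h
CL = 100·R/F = 100·2345.3/1421.1 = 165.03 %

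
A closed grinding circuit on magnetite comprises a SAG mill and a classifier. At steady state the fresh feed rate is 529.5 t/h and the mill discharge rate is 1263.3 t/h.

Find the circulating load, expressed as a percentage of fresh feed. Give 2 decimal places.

CL = 138.58 %

Discharge = new feed + return, hence
R = M − F = 1263.3 − 529.5 = 733.8 t/h
CL = 100·R/F = 100·733.8/529.5 = 138.58 %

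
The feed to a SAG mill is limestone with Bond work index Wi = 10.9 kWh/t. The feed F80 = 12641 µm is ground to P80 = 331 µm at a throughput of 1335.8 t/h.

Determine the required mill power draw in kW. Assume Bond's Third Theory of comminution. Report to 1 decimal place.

W = 10·Wi·[P80^(−½) − F80^(−½)]
W = 10·10.9·(1/√331 − 1/√12641) = 10·10.9·(0.046071) = 5.0217 kWh/t
Mill draw = 5.0217 × 1335.8 = 6708.0 kW

P = 6708.0 kW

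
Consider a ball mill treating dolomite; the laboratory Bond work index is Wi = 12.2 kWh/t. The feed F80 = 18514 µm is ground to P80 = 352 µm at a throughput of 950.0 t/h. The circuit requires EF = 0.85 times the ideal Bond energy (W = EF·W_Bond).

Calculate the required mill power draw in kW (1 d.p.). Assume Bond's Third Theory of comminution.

P = 4526.8 kW

Bond:  W = 10 Wi (1/√P − 1/√F)
W = 10·12.2·(1/√352 − 1/√18514) = 10·12.2·(0.045951) = 5.6060 kWh/t
Corrected W = EF·W_Bond = 0.85·5.6060 = 4.7651 kWh/t
P_mill = W·ṁ = 4.7651·950.0 = 4526.8 kW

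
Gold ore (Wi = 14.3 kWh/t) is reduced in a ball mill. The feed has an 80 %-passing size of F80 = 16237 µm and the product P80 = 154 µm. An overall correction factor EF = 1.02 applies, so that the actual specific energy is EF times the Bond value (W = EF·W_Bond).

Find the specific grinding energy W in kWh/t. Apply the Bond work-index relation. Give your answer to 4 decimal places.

Bond:  W = 10 Wi (1/√P − 1/√F)
1/√154 = 0.080582;  1/√16237 = 0.007848
W = 10·14.3·(0.080582 − 0.007848) = 10.4010 kWh/t
Apply correction: 10.4010 × 1.02 = 10.6091 kWh/t

W = 10.6091 kWh/t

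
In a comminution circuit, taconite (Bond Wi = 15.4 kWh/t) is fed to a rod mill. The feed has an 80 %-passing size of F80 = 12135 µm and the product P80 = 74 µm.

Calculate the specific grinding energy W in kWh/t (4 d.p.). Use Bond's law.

W = 16.5042 kWh/t

W = 10 Wi / √P80 − 10 Wi / √F80
1/√74 = 0.116248;  1/√12135 = 0.009078
W = 10·15.4·(0.116248 − 0.009078) = 16.5042 kWh/t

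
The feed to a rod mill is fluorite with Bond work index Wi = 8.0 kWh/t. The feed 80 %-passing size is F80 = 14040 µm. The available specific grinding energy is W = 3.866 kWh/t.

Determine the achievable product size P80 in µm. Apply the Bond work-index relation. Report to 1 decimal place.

W_Bond = 10·Wi·(1/√P₈₀ − 1/√F₈₀)
⇒ 1/√P80 = W/(10 Wi) + 1/√F80
  = 3.8660/(10·8.0) + 1/√14040 = 0.048325 + 0.008439 = 0.056764
P80 = (1/0.056764)² = 17.6166² = 310.35 µm

P80 = 310.3 µm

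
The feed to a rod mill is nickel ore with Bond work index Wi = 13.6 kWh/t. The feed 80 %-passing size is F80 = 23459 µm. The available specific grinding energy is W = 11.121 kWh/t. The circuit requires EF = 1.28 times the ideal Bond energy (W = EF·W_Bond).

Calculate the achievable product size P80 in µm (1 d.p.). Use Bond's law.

P80 = 201.7 µm

W = 10 Wi (1/√P80 − 1/√F80)  [Bond]
W_Bond = W / EF = 11.121 / 1.28 = 8.6883 kWh/t
P80^-0.5 = F80^-0.5 + W_Bond/(10 Wi)
  = 8.6883/(10·13.6) + 1/√23459 = 0.063884 + 0.006529 = 0.070413
P80 = (1/0.070413)² = 14.2018² = 201.69 µm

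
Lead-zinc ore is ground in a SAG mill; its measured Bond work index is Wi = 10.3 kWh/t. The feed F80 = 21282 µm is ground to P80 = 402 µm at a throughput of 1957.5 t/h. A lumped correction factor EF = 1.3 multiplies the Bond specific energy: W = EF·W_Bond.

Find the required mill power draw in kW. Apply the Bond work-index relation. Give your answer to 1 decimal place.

W = 10·Wi·[P80^(−½) − F80^(−½)]
W = 10·10.3·(1/√402 − 1/√21282) = 10·10.3·(0.043021) = 4.4311 kWh/t
Corrected W = EF·W_Bond = 1.3·4.4311 = 5.7605 kWh/t
P = W·T = 5.7605·1957.5 = 11276.1 kW

P = 11276.1 kW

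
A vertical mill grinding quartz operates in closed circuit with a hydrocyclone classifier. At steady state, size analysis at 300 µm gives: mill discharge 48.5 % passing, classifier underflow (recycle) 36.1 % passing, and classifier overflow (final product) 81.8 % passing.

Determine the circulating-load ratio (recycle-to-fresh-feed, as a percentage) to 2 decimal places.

CL = 268.55 %

Balance %-passing 300 µm (r = R/F):
(1+r)d = ru + o → r = (o−d)/(d−u)
r = (81.8 − 48.5)/(48.5 − 36.1) = 33.3/12.4 = 2.6855
CL = 100·r = 268.55 %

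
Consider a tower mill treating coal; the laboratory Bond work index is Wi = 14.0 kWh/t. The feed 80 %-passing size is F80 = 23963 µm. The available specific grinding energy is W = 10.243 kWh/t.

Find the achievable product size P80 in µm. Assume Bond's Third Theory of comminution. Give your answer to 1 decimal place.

W_Bond = 10·Wi·(1/√P₈₀ − 1/√F₈₀)
⇒ 1/√P80 = W/(10 Wi) + 1/√F80
  = 10.2430/(10·14.0) + 1/√23963 = 0.073164 + 0.006460 = 0.079624
P80 = (1/0.079624)² = 12.5590² = 157.73 µm

P80 = 157.7 µm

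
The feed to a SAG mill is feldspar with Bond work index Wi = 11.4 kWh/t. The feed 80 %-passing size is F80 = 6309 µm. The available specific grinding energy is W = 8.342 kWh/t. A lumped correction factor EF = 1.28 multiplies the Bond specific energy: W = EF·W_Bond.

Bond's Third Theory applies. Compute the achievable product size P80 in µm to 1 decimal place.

P80 = 205.5 µm

W_Bond = 10·Wi·(1/√P₈₀ − 1/√F₈₀)
W_Bond = W / EF = 8.342 / 1.28 = 6.5172 kWh/t
⇒ 1/√P80 = W_Bond/(10·Wi) + 1/√F80
  = 6.5172/(10·11.4) + 1/√6309 = 0.057168 + 0.012590 = 0.069758
P80 = (1/0.069758)² = 14.3352² = 205.50 µm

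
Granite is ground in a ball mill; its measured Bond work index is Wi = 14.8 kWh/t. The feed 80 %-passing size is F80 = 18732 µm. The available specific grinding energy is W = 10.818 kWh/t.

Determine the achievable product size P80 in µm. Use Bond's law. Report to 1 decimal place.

P80 = 154.7 µm

W = 10·Wi·[P80^(−½) − F80^(−½)]
P80^(−½) = W/(10 Wi) + F80^(−½)
  = 10.8180/(10·14.8) + 1/√18732 = 0.073095 + 0.007306 = 0.080401
P80 = (1/0.080401)² = 12.4376² = 154.70 µm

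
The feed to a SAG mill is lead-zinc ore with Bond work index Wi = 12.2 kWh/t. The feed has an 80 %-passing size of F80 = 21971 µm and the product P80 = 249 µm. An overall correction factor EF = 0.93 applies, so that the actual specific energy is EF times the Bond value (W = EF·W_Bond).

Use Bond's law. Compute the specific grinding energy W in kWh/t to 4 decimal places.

Bond:  W = 10 Wi (1/√P − 1/√F)
1/√249 = 0.063372;  1/√21971 = 0.006746
W = 10·12.2·(0.063372 − 0.006746) = 6.9084 kWh/t
W_actual = 0.93 × 6.9084 = 6.4248 kWh/t

W = 6.4248 kWh/t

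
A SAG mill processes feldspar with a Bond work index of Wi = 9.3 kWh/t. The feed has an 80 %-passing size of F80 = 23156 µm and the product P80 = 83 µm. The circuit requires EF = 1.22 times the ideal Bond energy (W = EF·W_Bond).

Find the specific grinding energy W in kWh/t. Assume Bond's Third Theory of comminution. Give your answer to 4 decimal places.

W = 11.7082 kWh/t

W = 10 Wi (1/√P80 − 1/√F80)  [Bond]
1/√83 = 0.109764;  1/√23156 = 0.006572
W = 10·9.3·(0.109764 − 0.006572) = 9.5969 kWh/t
Apply correction: 9.5969 × 1.22 = 11.7082 kWh/t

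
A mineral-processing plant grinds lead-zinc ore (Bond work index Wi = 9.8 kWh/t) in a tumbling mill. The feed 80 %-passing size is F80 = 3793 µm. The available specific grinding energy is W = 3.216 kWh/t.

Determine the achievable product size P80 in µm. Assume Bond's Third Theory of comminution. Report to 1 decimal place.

W = 10 Wi / √P80 − 10 Wi / √F80
1/√P80 = 1/√F80 + W/(10·Wi)
  = 3.2160/(10·9.8) + 1/√3793 = 0.032816 + 0.016237 = 0.049053
P80 = (1/0.049053)² = 20.3859² = 415.59 µm

P80 = 415.6 µm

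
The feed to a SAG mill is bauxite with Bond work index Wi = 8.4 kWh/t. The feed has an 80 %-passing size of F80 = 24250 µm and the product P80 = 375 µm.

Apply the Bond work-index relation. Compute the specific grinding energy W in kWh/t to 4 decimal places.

W = 3.7983 kWh/t

Bond: W = 10·Wi·(1/√P80 − 1/√F80)
1/√375 = 0.051640;  1/√24250 = 0.006422
W = 10·8.4·(0.051640 − 0.006422) = 3.7983 kWh/t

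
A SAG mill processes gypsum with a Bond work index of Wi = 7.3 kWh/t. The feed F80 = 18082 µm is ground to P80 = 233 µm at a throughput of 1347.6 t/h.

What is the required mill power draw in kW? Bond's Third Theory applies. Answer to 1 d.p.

Bond: W = 10·Wi·(1/√P80 − 1/√F80)
W = 10·7.3·(1/√233 − 1/√18082) = 10·7.3·(0.058076) = 4.2395 kWh/t
P = W·T = 4.2395·1347.6 = 5713.2 kW

P = 5713.2 kW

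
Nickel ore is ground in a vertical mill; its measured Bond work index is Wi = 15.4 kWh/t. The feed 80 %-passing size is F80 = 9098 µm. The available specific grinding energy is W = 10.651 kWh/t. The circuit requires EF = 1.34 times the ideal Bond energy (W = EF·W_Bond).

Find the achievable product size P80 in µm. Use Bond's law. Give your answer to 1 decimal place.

W = 10·Wi·[P80^(−½) − F80^(−½)]
W_Bond = W / EF = 10.651 / 1.34 = 7.9485 kWh/t
P80^-0.5 = F80^-0.5 + W_Bond/(10 Wi)
  = 7.9485/(10·15.4) + 1/√9098 = 0.051614 + 0.010484 = 0.062098
P80 = (1/0.062098)² = 16.1037² = 259.33 µm

P80 = 259.3 µm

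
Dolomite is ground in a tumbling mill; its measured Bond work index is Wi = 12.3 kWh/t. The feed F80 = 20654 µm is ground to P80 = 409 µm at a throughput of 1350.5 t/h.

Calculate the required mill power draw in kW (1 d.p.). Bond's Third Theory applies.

P = 7057.8 kW

W = 10 Wi (P80^-0.5 − F80^-0.5)
W = 10·12.3·(1/√409 − 1/√20654) = 10·12.3·(0.042489) = 5.2261 kWh/t
P = W·T = 5.2261·1350.5 = 7057.8 kW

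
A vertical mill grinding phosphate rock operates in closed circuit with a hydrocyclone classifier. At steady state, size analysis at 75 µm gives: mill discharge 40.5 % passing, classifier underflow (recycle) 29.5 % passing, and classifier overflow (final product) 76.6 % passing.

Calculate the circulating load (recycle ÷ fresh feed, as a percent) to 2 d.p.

CL = 328.18 %

Two-product formula at 75 µm:
r = (o − d)/(d − u)
r = (76.6 − 40.5)/(40.5 − 29.5) = 36.1/11.0 = 3.2818
CL = 100·r = 328.18 %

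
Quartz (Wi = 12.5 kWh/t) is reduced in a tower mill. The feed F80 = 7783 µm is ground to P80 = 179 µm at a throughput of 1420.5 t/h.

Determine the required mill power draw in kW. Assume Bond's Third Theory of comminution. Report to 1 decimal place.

W = 10 Wi (1/√P80 − 1/√F80)  [Bond]
W = 10·12.5·(1/√179 − 1/√7783) = 10·12.5·(0.063408) = 7.9260 kWh/t
Mill draw = 7.9260 × 1420.5 = 11259.0 kW

P = 11259.0 kW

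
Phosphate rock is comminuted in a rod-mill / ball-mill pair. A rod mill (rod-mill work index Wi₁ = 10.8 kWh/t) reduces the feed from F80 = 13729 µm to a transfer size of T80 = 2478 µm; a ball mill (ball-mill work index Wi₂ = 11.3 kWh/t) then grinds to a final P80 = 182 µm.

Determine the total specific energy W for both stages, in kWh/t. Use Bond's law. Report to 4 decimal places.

W = 7.3539 kWh/t

Bond: W = 10·Wi·(1/√P80 − 1/√F80)
Stage 1 (13729→2478 µm, Wi₁=10.8): W₁ = 10·10.8·(0.020089 − 0.008535) = 1.2478 kWh/t
Stage 2 (2478→182 µm, Wi₂=11.3): W₂ = 10·11.3·(0.074125 − 0.020089) = 6.1061 kWh/t
W = W₁ + W₂ = 1.2478 + 6.1061 = 7.3539 kWh/t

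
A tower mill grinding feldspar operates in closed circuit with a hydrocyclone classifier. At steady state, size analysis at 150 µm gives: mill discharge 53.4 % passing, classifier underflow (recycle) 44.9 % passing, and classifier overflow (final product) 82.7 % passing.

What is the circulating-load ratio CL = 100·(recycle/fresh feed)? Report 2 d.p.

Balance %-passing 150 µm (r = R/F):
Fd + Rd = Ru + Fo ⇒ R/F = (o−d)/(d−u)
r = (82.7 − 53.4)/(53.4 − 44.9) = 29.3/8.5 = 3.4471
CL = 100·r = 344.71 %

CL = 344.71 %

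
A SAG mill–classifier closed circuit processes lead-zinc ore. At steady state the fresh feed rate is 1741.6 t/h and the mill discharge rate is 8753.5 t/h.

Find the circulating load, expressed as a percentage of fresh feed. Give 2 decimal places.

M = F + R at steady state, so:
R = M − F = 8753.5 − 1741.6 = 7011.9 t/h
CL = 100·R/F = 100·7011.9/1741.6 = 402.61 %

CL = 402.61 %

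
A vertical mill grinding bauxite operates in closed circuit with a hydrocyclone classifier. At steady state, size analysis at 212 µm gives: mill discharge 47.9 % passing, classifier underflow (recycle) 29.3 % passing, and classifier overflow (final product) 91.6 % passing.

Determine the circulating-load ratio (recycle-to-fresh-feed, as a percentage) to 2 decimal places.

Two-product formula at 212 µm:
d + r·d = r·u + o → r(d−u) = o−d
r = (91.6 − 47.9)/(47.9 − 29.3) = 43.7/18.6 = 2.3495
CL = 100·r = 234.95 %

CL = 234.95 %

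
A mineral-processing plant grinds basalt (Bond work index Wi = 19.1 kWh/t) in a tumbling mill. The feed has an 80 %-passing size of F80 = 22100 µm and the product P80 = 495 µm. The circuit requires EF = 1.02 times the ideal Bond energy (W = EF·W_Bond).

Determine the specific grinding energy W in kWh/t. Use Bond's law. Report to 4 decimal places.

W = 7.4460 kWh/t

W = 10 Wi / √P80 − 10 Wi / √F80
1/√495 = 0.044947;  1/√22100 = 0.006727
W = 10·19.1·(0.044947 − 0.006727) = 7.3000 kWh/t
W_actual = 1.02 × 7.3000 = 7.4460 kWh/t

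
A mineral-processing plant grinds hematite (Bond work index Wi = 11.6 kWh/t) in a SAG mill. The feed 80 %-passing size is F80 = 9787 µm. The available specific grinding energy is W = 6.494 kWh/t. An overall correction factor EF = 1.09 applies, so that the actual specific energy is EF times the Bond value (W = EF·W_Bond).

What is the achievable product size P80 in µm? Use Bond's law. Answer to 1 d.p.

Bond:  W = 10 Wi (1/√P − 1/√F)
W_Bond = W / EF = 6.494 / 1.09 = 5.9578 kWh/t
P80^(−½) = W_Bond/(10 Wi) + F80^(−½)
  = 5.9578/(10·11.6) + 1/√9787 = 0.051360 + 0.010108 = 0.061469
P80 = (1/0.061469)² = 16.2685² = 264.66 µm

P80 = 264.7 µm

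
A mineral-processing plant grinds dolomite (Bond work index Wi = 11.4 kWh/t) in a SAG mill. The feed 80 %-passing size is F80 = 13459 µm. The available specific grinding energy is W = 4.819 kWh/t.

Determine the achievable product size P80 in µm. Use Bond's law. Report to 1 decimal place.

Bond: W = 10·Wi·(1/√P80 − 1/√F80)
⇒ 1/√P80 = W/(10 Wi) + 1/√F80
  = 4.8190/(10·11.4) + 1/√13459 = 0.042272 + 0.008620 = 0.050892
P80 = (1/0.050892)² = 19.6496² = 386.11 µm

P80 = 386.1 µm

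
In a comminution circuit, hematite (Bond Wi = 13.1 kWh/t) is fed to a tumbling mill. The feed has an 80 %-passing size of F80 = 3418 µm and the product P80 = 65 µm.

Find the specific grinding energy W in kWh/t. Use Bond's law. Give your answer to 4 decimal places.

W = 10 Wi / √P80 − 10 Wi / √F80
1/√65 = 0.124035;  1/√3418 = 0.017105
W = 10·13.1·(0.124035 − 0.017105) = 14.0078 kWh/t

W = 14.0078 kWh/t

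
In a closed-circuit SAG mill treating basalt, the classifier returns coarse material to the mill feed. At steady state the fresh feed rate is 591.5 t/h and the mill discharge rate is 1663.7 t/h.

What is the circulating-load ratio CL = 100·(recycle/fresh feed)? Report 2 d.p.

CL = 181.27 %

Discharge = new feed + return, hence
R = M − F = 1663.7 − 591.5 = 1072.2 t/h
CL = 100·R/F = 100·1072.2/591.5 = 181.27 %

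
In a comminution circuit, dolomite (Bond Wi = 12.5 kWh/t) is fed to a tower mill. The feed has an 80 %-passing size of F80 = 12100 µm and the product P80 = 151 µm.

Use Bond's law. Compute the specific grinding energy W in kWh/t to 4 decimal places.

W = 9.0360 kWh/t

W = 10·Wi·[P80^(−½) − F80^(−½)]
1/√151 = 0.081379;  1/√12100 = 0.009091
W = 10·12.5·(0.081379 − 0.009091) = 9.0360 kWh/t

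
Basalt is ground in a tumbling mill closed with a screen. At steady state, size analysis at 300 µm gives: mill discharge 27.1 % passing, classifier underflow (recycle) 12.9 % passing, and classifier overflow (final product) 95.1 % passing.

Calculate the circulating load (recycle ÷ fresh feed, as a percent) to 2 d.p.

Balance %-passing 300 µm (r = R/F):
r = (o − d)/(d − u)
r = (95.1 − 27.1)/(27.1 − 12.9) = 68.0/14.2 = 4.7887
CL = 100·r = 478.87 %

CL = 478.87 %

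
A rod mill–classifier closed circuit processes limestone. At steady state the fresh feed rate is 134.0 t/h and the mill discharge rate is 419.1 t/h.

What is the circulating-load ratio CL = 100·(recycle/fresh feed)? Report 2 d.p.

CL = 212.76 %

Steady state: M = F + R.
R = M − F = 419.1 − 134.0 = 285.1 t/h
CL = 100·R/F = 100·285.1/134.0 = 212.76 %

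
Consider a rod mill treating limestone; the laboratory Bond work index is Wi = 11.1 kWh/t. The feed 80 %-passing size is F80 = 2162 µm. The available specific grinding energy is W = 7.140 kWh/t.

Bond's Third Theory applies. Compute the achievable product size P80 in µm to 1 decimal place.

Bond:  W = 10 Wi (1/√P − 1/√F)
P80^(−½) = W/(10 Wi) + F80^(−½)
  = 7.1400/(10·11.1) + 1/√2162 = 0.064324 + 0.021507 = 0.085831
P80 = (1/0.085831)² = 11.6508² = 135.74 µm

P80 = 135.7 µm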